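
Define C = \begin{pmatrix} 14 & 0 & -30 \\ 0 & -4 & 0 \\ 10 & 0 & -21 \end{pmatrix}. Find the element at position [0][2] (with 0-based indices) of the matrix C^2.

210

Characteristic polynomial: t^3 + 11t^2 + 34t + 24 = (t + 1)(t + 4)(t + 6), so the eigenvalues are -6, -4, -1.
t=-1: eigenvector (2, 0, 1).
t=-4: eigenvector (0, 1, 0).
t=-6: eigenvector (-3, 0, -2).
P = [[2, 0, -3], [0, 1, 0], [1, 0, -2]], D = diag(-1, -4, -6), P⁻¹ = [[2, 0, -3], [0, 1, 0], [1, 0, -2]].
C² = P·diag(1, 16, 36)·P⁻¹ = [[-104, 0, 210], [0, 16, 0], [-70, 0, 141]].
The requested entry is 210.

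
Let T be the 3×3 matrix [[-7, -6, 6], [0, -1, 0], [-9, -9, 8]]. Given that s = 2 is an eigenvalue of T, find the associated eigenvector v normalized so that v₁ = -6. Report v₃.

-9

T − 2I = [[-9, -6, 6], [0, -3, 0], [-9, -9, 6]].
Solving (T − 2I)v = 0 gives the eigenspace spanned by (-6, 0, -9).
With v₁ = -6, v = (-6, 0, -9), so v₃ = -9.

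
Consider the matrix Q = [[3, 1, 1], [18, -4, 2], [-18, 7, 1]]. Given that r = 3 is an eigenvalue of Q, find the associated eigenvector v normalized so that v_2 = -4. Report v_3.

4

Q − 3I = [[0, 1, 1], [18, -7, 2], [-18, 7, -2]].
Solving (Q − 3I)v = 0 gives the eigenspace spanned by (-2, -4, 4).
With v_2 = -4, v = (-2, -4, 4), so v_3 = 4.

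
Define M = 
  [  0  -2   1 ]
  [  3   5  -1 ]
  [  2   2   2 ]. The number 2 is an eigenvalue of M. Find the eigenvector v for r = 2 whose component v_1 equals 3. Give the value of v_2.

-3

M − 2I = [[-2, -2, 1], [3, 3, -1], [2, 2, 0]].
Solving (M − 2I)v = 0 gives the eigenspace spanned by (3, -3, 0).
With v_1 = 3, v = (3, -3, 0), so v_2 = -3.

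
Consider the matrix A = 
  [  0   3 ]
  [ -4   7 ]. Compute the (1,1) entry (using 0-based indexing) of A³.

Characteristic polynomial: t^2 - 7t + 12 = (t - 4)(t - 3), so the eigenvalues are 3, 4.
t=3: eigenvector (1, 1).
t=4: eigenvector (3, 4).
P = [[1, 3], [1, 4]], D = diag(3, 4), P⁻¹ = [[4, -3], [-1, 1]].
A³ = P·diag(27, 64)·P⁻¹ = [[-84, 111], [-148, 175]].
The requested entry is 175.

175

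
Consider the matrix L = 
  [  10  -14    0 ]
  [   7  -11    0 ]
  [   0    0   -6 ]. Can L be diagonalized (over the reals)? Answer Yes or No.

Characteristic polynomial: p(μ) = μ^3 + 7μ^2 - 6μ - 72 = (μ - 3)(μ + 4)(μ + 6).
All 3 eigenvalues are distinct, so L is diagonalizable.

Yes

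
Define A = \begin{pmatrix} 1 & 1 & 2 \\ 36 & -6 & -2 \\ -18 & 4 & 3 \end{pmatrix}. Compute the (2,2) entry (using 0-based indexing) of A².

-35

Characteristic polynomial: λ^3 + 2λ^2 - 13λ + 10 = (λ - 2)(λ - 1)(λ + 5), so the eigenvalues are -5, 1, 2.
λ=1: eigenvector (1, 6, -3).
λ=-5: eigenvector (0, -2, 1).
λ=2: eigenvector (1, 5, -2).
P = [[1, 0, 1], [6, -2, 5], [-3, 1, -2]], D = diag(1, -5, 2), P⁻¹ = [[1, -1, -2], [3, -1, -1], [0, 1, 2]].
A² = P·diag(1, 25, 4)·P⁻¹ = [[1, 3, 6], [-144, 64, 78], [72, -30, -35]].
The requested entry is -35.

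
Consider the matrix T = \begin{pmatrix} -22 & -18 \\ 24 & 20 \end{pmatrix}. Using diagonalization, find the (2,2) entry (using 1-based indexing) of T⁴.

-704

Characteristic polynomial: s^2 + 2s - 8 = (s - 2)(s + 4), so the eigenvalues are -4, 2.
s=2: eigenvector (-3, 4).
s=-4: eigenvector (1, -1).
P = [[-3, 1], [4, -1]], D = diag(2, -4), P⁻¹ = [[1, 1], [4, 3]].
T⁴ = P·diag(16, 256)·P⁻¹ = [[976, 720], [-960, -704]].
The requested entry is -704.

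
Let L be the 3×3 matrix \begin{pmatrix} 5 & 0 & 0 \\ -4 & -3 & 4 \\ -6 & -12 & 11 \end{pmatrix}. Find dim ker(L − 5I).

2

L − 5I = [[0, 0, 0], [-4, -8, 4], [-6, -12, 6]].
This matrix has rank 1, so its null space has dimension 3 − 1 = 2.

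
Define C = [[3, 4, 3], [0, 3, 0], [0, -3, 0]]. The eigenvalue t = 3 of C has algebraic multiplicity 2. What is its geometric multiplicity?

1

C − 3I = [[0, 4, 3], [0, 0, 0], [0, -3, -3]].
This matrix has rank 2, so its null space has dimension 3 − 2 = 1.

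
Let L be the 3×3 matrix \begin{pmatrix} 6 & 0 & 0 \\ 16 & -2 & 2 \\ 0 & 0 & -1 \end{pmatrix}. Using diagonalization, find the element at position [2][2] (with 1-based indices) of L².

Characteristic polynomial: s^3 - 3s^2 - 16s - 12 = (s - 6)(s + 1)(s + 2), so the eigenvalues are -2, -1, 6.
s=6: eigenvector (1, 2, 0).
s=-1: eigenvector (0, 2, 1).
s=-2: eigenvector (0, 1, 0).
P = [[1, 0, 0], [2, 2, 1], [0, 1, 0]], D = diag(6, -1, -2), P⁻¹ = [[1, 0, 0], [0, 0, 1], [-2, 1, -2]].
L² = P·diag(36, 1, 4)·P⁻¹ = [[36, 0, 0], [64, 4, -6], [0, 0, 1]].
The requested entry is 4.

4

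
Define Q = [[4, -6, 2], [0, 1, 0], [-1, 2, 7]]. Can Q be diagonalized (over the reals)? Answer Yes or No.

Yes

Characteristic polynomial: p(μ) = μ^3 - 12μ^2 + 41μ - 30 = (μ - 6)(μ - 5)(μ - 1).
All 3 eigenvalues are distinct, so Q is diagonalizable.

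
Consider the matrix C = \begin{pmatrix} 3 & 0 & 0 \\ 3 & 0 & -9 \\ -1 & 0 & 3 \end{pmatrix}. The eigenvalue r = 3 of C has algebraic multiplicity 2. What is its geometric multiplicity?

C − 3I = [[0, 0, 0], [3, -3, -9], [-1, 0, 0]].
This matrix has rank 2, so its null space has dimension 3 − 2 = 1.

1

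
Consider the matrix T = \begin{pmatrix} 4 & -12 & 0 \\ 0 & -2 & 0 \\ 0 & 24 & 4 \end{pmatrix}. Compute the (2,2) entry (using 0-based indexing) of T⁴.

Characteristic polynomial: r^3 - 6r^2 + 32 = (r - 4)^2(r + 2), so the eigenvalues are -2, 4, 4.
r=4: eigenvector (1, 0, -2).
r=4: eigenvector (0, 0, 1).
r=-2: eigenvector (2, 1, -4).
P = [[1, 0, 2], [0, 0, 1], [-2, 1, -4]], D = diag(4, 4, -2), P⁻¹ = [[1, -2, 0], [2, 0, 1], [0, 1, 0]].
T⁴ = P·diag(256, 256, 16)·P⁻¹ = [[256, -480, 0], [0, 16, 0], [0, 960, 256]].
The requested entry is 256.

256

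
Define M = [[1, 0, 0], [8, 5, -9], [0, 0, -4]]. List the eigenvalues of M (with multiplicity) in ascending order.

Characteristic polynomial: p(λ) = λ^3 - 2λ^2 - 19λ + 20 = (λ - 5)(λ - 1)(λ + 4).
Roots (with multiplicity): -4, 1, 5.

-4, 1, 5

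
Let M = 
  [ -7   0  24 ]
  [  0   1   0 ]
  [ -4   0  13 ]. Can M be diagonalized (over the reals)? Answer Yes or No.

Characteristic polynomial: p(r) = r^3 - 7r^2 + 11r - 5 = (r - 5)(r - 1)^2.
r = 1 has algebraic multiplicity 2; rank(M − 1I) = 1, so geometric multiplicity = 2.
Every eigenvalue has geometric = algebraic multiplicity, so M is diagonalizable.

Yes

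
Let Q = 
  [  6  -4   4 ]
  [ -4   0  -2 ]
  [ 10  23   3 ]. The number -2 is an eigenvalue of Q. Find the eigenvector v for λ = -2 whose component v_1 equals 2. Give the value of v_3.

Q + 2I = [[8, -4, 4], [-4, 2, -2], [10, 23, 5]].
Solving (Q + 2I)v = 0 gives the eigenspace spanned by (2, 0, -4).
With v_1 = 2, v = (2, 0, -4), so v_3 = -4.

-4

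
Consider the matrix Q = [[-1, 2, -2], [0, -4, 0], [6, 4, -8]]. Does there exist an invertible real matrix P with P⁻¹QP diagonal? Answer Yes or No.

Yes

Characteristic polynomial: p(λ) = λ^3 + 13λ^2 + 56λ + 80 = (λ + 4)^2(λ + 5).
λ = -4 has algebraic multiplicity 2; rank(Q + 4I) = 1, so geometric multiplicity = 2.
Every eigenvalue has geometric = algebraic multiplicity, so Q is diagonalizable.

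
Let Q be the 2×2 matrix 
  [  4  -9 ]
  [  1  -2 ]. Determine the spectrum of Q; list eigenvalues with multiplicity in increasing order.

Characteristic polynomial: p(s) = s^2 - 2s + 1 = (s - 1)^2.
Roots (with multiplicity): 1, 1.

1, 1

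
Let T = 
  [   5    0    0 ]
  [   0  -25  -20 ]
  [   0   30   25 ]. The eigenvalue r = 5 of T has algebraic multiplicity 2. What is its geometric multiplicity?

T − 5I = [[0, 0, 0], [0, -30, -20], [0, 30, 20]].
This matrix has rank 1, so its null space has dimension 3 − 1 = 2.

2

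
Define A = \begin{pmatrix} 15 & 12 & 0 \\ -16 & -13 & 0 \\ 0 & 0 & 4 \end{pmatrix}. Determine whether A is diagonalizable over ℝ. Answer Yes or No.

Characteristic polynomial: p(t) = t^3 - 6t^2 + 5t + 12 = (t - 4)(t - 3)(t + 1).
All 3 eigenvalues are distinct, so A is diagonalizable.

Yes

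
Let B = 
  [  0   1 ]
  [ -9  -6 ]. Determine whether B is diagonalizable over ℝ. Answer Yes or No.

No

Characteristic polynomial: p(r) = r^2 + 6r + 9 = (r + 3)^2.
r = -3 has algebraic multiplicity 2; rank(B + 3I) = 1, so geometric multiplicity = 1.
Geometric multiplicity < algebraic multiplicity, so B is not diagonalizable.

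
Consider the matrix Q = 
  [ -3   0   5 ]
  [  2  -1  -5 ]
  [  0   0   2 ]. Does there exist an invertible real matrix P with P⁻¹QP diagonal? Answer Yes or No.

Characteristic polynomial: p(s) = s^3 + 2s^2 - 5s - 6 = (s - 2)(s + 1)(s + 3).
All 3 eigenvalues are distinct, so Q is diagonalizable.

Yes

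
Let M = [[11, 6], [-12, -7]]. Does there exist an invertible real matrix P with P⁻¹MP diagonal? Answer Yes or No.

Characteristic polynomial: p(t) = t^2 - 4t - 5 = (t - 5)(t + 1).
All 2 eigenvalues are distinct, so M is diagonalizable.

Yes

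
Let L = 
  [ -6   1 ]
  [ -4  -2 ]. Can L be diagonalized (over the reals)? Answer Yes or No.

Characteristic polynomial: p(r) = r^2 + 8r + 16 = (r + 4)^2.
r = -4 has algebraic multiplicity 2; rank(L + 4I) = 1, so geometric multiplicity = 1.
Geometric multiplicity < algebraic multiplicity, so L is not diagonalizable.

No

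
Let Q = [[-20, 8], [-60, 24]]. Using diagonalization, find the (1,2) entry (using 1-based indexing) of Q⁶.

Characteristic polynomial: s^2 - 4s = s(s - 4), so the eigenvalues are 0, 4.
s=0: eigenvector (-2, -5).
s=4: eigenvector (1, 3).
P = [[-2, 1], [-5, 3]], D = diag(0, 4), P⁻¹ = [[-3, 1], [-5, 2]].
Q⁶ = P·diag(0, 4096)·P⁻¹ = [[-20480, 8192], [-61440, 24576]].
The requested entry is 8192.

8192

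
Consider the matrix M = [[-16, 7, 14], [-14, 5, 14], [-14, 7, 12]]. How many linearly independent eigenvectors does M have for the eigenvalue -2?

M + 2I = [[-14, 7, 14], [-14, 7, 14], [-14, 7, 14]].
This matrix has rank 1, so its null space has dimension 3 − 1 = 2.

2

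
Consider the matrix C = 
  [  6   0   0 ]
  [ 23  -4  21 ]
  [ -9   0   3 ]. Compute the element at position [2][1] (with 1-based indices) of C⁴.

Characteristic polynomial: μ^3 - 5μ^2 - 18μ + 72 = (μ - 6)(μ - 3)(μ + 4), so the eigenvalues are -4, 3, 6.
μ=6: eigenvector (1, -4, -3).
μ=-4: eigenvector (0, 1, 0).
μ=3: eigenvector (0, 3, 1).
P = [[1, 0, 0], [-4, 1, 3], [-3, 0, 1]], D = diag(6, -4, 3), P⁻¹ = [[1, 0, 0], [-5, 1, -3], [3, 0, 1]].
C⁴ = P·diag(1296, 256, 81)·P⁻¹ = [[1296, 0, 0], [-5735, 256, -525], [-3645, 0, 81]].
The requested entry is -5735.

-5735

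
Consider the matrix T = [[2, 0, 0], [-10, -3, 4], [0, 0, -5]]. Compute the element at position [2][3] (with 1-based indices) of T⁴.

-1088

Characteristic polynomial: r^3 + 6r^2 - r - 30 = (r - 2)(r + 3)(r + 5), so the eigenvalues are -5, -3, 2.
r=2: eigenvector (1, -2, 0).
r=-3: eigenvector (0, 1, 0).
r=-5: eigenvector (0, -2, 1).
P = [[1, 0, 0], [-2, 1, -2], [0, 0, 1]], D = diag(2, -3, -5), P⁻¹ = [[1, 0, 0], [2, 1, 2], [0, 0, 1]].
T⁴ = P·diag(16, 81, 625)·P⁻¹ = [[16, 0, 0], [130, 81, -1088], [0, 0, 625]].
The requested entry is -1088.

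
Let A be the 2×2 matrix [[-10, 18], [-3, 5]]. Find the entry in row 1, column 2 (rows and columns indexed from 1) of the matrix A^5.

Characteristic polynomial: s^2 + 5s + 4 = (s + 1)(s + 4), so the eigenvalues are -4, -1.
s=-4: eigenvector (3, 1).
s=-1: eigenvector (-2, -1).
P = [[3, -2], [1, -1]], D = diag(-4, -1), P⁻¹ = [[1, -2], [1, -3]].
A⁵ = P·diag(-1024, -1)·P⁻¹ = [[-3070, 6138], [-1023, 2045]].
The requested entry is 6138.

6138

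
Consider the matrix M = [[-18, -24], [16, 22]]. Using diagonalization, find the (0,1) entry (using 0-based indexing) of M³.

Characteristic polynomial: μ^2 - 4μ - 12 = (μ - 6)(μ + 2), so the eigenvalues are -2, 6.
μ=6: eigenvector (-1, 1).
μ=-2: eigenvector (3, -2).
P = [[-1, 3], [1, -2]], D = diag(6, -2), P⁻¹ = [[2, 3], [1, 1]].
M³ = P·diag(216, -8)·P⁻¹ = [[-456, -672], [448, 664]].
The requested entry is -672.

-672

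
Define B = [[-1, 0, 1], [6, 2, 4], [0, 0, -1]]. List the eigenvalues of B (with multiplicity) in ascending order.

-1, -1, 2

Characteristic polynomial: p(s) = s^3 - 3s - 2 = (s - 2)(s + 1)^2.
Roots (with multiplicity): -1, -1, 2.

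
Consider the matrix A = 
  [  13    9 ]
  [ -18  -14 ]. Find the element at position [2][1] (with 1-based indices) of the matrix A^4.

Characteristic polynomial: λ^2 + λ - 20 = (λ - 4)(λ + 5), so the eigenvalues are -5, 4.
λ=4: eigenvector (1, -1).
λ=-5: eigenvector (1, -2).
P = [[1, 1], [-1, -2]], D = diag(4, -5), P⁻¹ = [[2, 1], [-1, -1]].
A⁴ = P·diag(256, 625)·P⁻¹ = [[-113, -369], [738, 994]].
The requested entry is 738.

738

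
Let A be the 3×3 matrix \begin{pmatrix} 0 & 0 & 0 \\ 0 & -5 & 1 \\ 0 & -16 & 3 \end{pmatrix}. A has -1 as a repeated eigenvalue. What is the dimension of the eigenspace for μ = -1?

1

A + 1I = [[1, 0, 0], [0, -4, 1], [0, -16, 4]].
This matrix has rank 2, so its null space has dimension 3 − 2 = 1.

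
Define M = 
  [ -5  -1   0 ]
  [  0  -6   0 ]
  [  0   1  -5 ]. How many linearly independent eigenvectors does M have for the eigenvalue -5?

M + 5I = [[0, -1, 0], [0, -1, 0], [0, 1, 0]].
This matrix has rank 1, so its null space has dimension 3 − 1 = 2.

2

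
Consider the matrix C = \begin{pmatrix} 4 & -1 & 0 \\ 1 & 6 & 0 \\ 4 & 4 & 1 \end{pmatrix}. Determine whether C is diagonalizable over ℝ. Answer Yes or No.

No

Characteristic polynomial: p(r) = r^3 - 11r^2 + 35r - 25 = (r - 5)^2(r - 1).
r = 5 has algebraic multiplicity 2; rank(C − 5I) = 2, so geometric multiplicity = 1.
Geometric multiplicity < algebraic multiplicity, so C is not diagonalizable.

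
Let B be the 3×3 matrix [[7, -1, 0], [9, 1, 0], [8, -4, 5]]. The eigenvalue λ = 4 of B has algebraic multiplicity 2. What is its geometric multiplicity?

1

B − 4I = [[3, -1, 0], [9, -3, 0], [8, -4, 1]].
This matrix has rank 2, so its null space has dimension 3 − 2 = 1.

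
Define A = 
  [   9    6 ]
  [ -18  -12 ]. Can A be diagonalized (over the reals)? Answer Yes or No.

Characteristic polynomial: p(s) = s^2 + 3s = s(s + 3).
All 2 eigenvalues are distinct, so A is diagonalizable.

Yes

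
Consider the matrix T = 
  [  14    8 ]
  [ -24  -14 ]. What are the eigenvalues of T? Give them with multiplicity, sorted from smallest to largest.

-2, 2

Characteristic polynomial: p(r) = r^2 - 4 = (r - 2)(r + 2).
Roots (with multiplicity): -2, 2.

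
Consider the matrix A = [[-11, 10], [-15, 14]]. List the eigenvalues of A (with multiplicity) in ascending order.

Characteristic polynomial: p(λ) = λ^2 - 3λ - 4 = (λ - 4)(λ + 1).
Roots (with multiplicity): -1, 4.

-1, 4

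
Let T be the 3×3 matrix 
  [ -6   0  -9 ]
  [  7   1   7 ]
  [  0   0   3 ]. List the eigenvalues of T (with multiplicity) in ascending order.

Characteristic polynomial: p(λ) = λ^3 + 2λ^2 - 21λ + 18 = (λ - 3)(λ - 1)(λ + 6).
Roots (with multiplicity): -6, 1, 3.

-6, 1, 3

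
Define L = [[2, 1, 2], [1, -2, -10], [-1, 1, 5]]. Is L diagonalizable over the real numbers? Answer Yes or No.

No

Characteristic polynomial: p(λ) = λ^3 - 5λ^2 + 7λ - 3 = (λ - 3)(λ - 1)^2.
λ = 1 has algebraic multiplicity 2; rank(L − 1I) = 2, so geometric multiplicity = 1.
Geometric multiplicity < algebraic multiplicity, so L is not diagonalizable.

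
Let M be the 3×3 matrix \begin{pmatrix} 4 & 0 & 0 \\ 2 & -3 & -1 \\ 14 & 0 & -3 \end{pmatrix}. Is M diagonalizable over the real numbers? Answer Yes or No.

Characteristic polynomial: p(t) = t^3 + 2t^2 - 15t - 36 = (t - 4)(t + 3)^2.
t = -3 has algebraic multiplicity 2; rank(M + 3I) = 2, so geometric multiplicity = 1.
Geometric multiplicity < algebraic multiplicity, so M is not diagonalizable.

No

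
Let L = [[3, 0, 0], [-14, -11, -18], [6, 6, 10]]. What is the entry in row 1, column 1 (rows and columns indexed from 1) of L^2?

Characteristic polynomial: t^3 - 2t^2 - 5t + 6 = (t - 3)(t - 1)(t + 2), so the eigenvalues are -2, 1, 3.
t=1: eigenvector (0, -3, 2).
t=3: eigenvector (1, -1, 0).
t=-2: eigenvector (0, -2, 1).
P = [[0, 1, 0], [-3, -1, -2], [2, 0, 1]], D = diag(1, 3, -2), P⁻¹ = [[1, 1, 2], [1, 0, 0], [-2, -2, -3]].
L² = P·diag(1, 9, 4)·P⁻¹ = [[9, 0, 0], [4, 13, 18], [-6, -6, -8]].
The requested entry is 9.

9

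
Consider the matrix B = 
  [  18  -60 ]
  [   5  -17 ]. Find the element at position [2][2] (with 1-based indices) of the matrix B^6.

Characteristic polynomial: μ^2 - μ - 6 = (μ - 3)(μ + 2), so the eigenvalues are -2, 3.
μ=3: eigenvector (-4, -1).
μ=-2: eigenvector (3, 1).
P = [[-4, 3], [-1, 1]], D = diag(3, -2), P⁻¹ = [[-1, 3], [-1, 4]].
B⁶ = P·diag(729, 64)·P⁻¹ = [[2724, -7980], [665, -1931]].
The requested entry is -1931.

-1931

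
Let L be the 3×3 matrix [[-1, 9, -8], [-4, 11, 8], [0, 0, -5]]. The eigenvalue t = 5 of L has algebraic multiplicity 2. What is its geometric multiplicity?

1

L − 5I = [[-6, 9, -8], [-4, 6, 8], [0, 0, -10]].
This matrix has rank 2, so its null space has dimension 3 − 2 = 1.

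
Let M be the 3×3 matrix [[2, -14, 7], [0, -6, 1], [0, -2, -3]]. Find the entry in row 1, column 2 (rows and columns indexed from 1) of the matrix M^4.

1218

Characteristic polynomial: t^3 + 7t^2 + 2t - 40 = (t - 2)(t + 4)(t + 5), so the eigenvalues are -5, -4, 2.
t=2: eigenvector (1, 0, 0).
t=-5: eigenvector (-1, -1, -1).
t=-4: eigenvector (0, 1, 2).
P = [[1, -1, 0], [0, -1, 1], [0, -1, 2]], D = diag(2, -5, -4), P⁻¹ = [[1, -2, 1], [0, -2, 1], [0, -1, 1]].
M⁴ = P·diag(16, 625, 256)·P⁻¹ = [[16, 1218, -609], [0, 994, -369], [0, 738, -113]].
The requested entry is 1218.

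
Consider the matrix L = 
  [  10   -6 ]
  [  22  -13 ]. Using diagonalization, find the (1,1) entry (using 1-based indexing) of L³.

Characteristic polynomial: λ^2 + 3λ + 2 = (λ + 1)(λ + 2), so the eigenvalues are -2, -1.
λ=-1: eigenvector (-6, -11).
λ=-2: eigenvector (1, 2).
P = [[-6, 1], [-11, 2]], D = diag(-1, -2), P⁻¹ = [[-2, 1], [-11, 6]].
L³ = P·diag(-1, -8)·P⁻¹ = [[76, -42], [154, -85]].
The requested entry is 76.

76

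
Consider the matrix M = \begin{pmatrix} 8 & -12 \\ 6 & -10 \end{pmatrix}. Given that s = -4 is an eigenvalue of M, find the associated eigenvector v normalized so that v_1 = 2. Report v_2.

M + 4I = [[12, -12], [6, -6]].
Solving (M + 4I)v = 0 gives the eigenspace spanned by (2, 2).
With v_1 = 2, v = (2, 2), so v_2 = 2.

2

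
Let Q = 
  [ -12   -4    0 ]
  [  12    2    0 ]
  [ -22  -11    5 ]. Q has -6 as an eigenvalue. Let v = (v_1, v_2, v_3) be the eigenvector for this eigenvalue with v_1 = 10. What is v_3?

Q + 6I = [[-6, -4, 0], [12, 8, 0], [-22, -11, 11]].
Solving (Q + 6I)v = 0 gives the eigenspace spanned by (10, -15, 5).
With v_1 = 10, v = (10, -15, 5), so v_3 = 5.

5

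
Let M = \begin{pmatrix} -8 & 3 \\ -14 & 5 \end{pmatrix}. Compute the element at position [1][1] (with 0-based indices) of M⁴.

-89

Characteristic polynomial: s^2 + 3s + 2 = (s + 1)(s + 2), so the eigenvalues are -2, -1.
s=-2: eigenvector (1, 2).
s=-1: eigenvector (3, 7).
P = [[1, 3], [2, 7]], D = diag(-2, -1), P⁻¹ = [[7, -3], [-2, 1]].
M⁴ = P·diag(16, 1)·P⁻¹ = [[106, -45], [210, -89]].
The requested entry is -89.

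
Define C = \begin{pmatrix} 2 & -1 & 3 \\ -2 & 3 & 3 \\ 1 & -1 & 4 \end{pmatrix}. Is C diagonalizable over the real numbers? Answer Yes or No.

Characteristic polynomial: p(λ) = λ^3 - 9λ^2 + 24λ - 16 = (λ - 4)^2(λ - 1).
λ = 4 has algebraic multiplicity 2; rank(C − 4I) = 2, so geometric multiplicity = 1.
Geometric multiplicity < algebraic multiplicity, so C is not diagonalizable.

No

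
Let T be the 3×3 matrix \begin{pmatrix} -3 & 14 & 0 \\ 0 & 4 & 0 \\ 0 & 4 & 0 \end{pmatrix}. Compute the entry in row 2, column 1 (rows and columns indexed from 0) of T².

Characteristic polynomial: μ^3 - μ^2 - 12μ = μ(μ - 4)(μ + 3), so the eigenvalues are -3, 0, 4.
μ=4: eigenvector (2, 1, 1).
μ=-3: eigenvector (1, 0, 0).
μ=0: eigenvector (0, 0, 1).
P = [[2, 1, 0], [1, 0, 0], [1, 0, 1]], D = diag(4, -3, 0), P⁻¹ = [[0, 1, 0], [1, -2, 0], [0, -1, 1]].
T² = P·diag(16, 9, 0)·P⁻¹ = [[9, 14, 0], [0, 16, 0], [0, 16, 0]].
The requested entry is 16.

16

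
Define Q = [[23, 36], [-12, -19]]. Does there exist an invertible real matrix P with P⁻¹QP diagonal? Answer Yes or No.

Characteristic polynomial: p(μ) = μ^2 - 4μ - 5 = (μ - 5)(μ + 1).
All 2 eigenvalues are distinct, so Q is diagonalizable.

Yes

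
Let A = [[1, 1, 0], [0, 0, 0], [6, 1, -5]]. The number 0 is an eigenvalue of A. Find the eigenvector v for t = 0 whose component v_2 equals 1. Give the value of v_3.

-1

A = [[1, 1, 0], [0, 0, 0], [6, 1, -5]].
Solving (A)v = 0 gives the eigenspace spanned by (-1, 1, -1).
With v_2 = 1, v = (-1, 1, -1), so v_3 = -1.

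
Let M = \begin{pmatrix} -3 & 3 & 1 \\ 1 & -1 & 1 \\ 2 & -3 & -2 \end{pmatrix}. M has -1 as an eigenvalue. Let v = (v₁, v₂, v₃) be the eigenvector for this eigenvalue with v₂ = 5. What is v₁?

5

M + 1I = [[-2, 3, 1], [1, 0, 1], [2, -3, -1]].
Solving (M + 1I)v = 0 gives the eigenspace spanned by (5, 5, -5).
With v₂ = 5, v = (5, 5, -5), so v₁ = 5.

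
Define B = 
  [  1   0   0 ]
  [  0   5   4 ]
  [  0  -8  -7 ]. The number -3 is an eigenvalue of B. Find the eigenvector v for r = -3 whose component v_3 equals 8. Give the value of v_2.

B + 3I = [[4, 0, 0], [0, 8, 4], [0, -8, -4]].
Solving (B + 3I)v = 0 gives the eigenspace spanned by (0, -4, 8).
With v_3 = 8, v = (0, -4, 8), so v_2 = -4.

-4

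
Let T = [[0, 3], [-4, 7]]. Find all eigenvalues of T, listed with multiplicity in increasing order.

Characteristic polynomial: p(λ) = λ^2 - 7λ + 12 = (λ - 4)(λ - 3).
Roots (with multiplicity): 3, 4.

3, 4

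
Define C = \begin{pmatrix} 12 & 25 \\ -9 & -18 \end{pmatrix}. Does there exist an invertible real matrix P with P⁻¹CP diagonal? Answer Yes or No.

Characteristic polynomial: p(s) = s^2 + 6s + 9 = (s + 3)^2.
s = -3 has algebraic multiplicity 2; rank(C + 3I) = 1, so geometric multiplicity = 1.
Geometric multiplicity < algebraic multiplicity, so C is not diagonalizable.

No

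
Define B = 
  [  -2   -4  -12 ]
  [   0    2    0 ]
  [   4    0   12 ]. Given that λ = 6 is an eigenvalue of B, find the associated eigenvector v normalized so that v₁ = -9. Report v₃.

B − 6I = [[-8, -4, -12], [0, -4, 0], [4, 0, 6]].
Solving (B − 6I)v = 0 gives the eigenspace spanned by (-9, 0, 6).
With v₁ = -9, v = (-9, 0, 6), so v₃ = 6.

6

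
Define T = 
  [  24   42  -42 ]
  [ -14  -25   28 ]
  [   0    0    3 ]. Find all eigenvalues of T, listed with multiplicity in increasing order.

Characteristic polynomial: p(λ) = λ^3 - 2λ^2 - 15λ + 36 = (λ - 3)^2(λ + 4).
Roots (with multiplicity): -4, 3, 3.

-4, 3, 3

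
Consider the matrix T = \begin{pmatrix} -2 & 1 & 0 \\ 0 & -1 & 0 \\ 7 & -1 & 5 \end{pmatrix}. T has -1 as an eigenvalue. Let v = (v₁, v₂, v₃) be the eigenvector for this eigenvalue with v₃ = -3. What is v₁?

3

T + 1I = [[-1, 1, 0], [0, 0, 0], [7, -1, 6]].
Solving (T + 1I)v = 0 gives the eigenspace spanned by (3, 3, -3).
With v₃ = -3, v = (3, 3, -3), so v₁ = 3.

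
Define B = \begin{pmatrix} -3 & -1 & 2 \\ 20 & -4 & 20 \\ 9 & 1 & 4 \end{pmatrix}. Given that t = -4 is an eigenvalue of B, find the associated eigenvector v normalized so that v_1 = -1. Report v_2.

B + 4I = [[1, -1, 2], [20, 0, 20], [9, 1, 8]].
Solving (B + 4I)v = 0 gives the eigenspace spanned by (-1, 1, 1).
With v_1 = -1, v = (-1, 1, 1), so v_2 = 1.

1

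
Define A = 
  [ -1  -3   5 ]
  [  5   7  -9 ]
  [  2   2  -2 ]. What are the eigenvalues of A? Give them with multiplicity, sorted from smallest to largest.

Characteristic polynomial: p(λ) = λ^3 - 4λ^2 + 4λ = λ(λ - 2)^2.
Roots (with multiplicity): 0, 2, 2.

0, 2, 2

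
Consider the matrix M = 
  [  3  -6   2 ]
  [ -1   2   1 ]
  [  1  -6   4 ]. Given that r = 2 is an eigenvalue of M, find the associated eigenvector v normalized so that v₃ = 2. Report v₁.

M − 2I = [[1, -6, 2], [-1, 0, 1], [1, -6, 2]].
Solving (M − 2I)v = 0 gives the eigenspace spanned by (2, 1, 2).
With v₃ = 2, v = (2, 1, 2), so v₁ = 2.

2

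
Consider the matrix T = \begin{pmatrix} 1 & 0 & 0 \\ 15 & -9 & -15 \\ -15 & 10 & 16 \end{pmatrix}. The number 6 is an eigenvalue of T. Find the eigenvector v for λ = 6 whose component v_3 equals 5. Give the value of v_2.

T − 6I = [[-5, 0, 0], [15, -15, -15], [-15, 10, 10]].
Solving (T − 6I)v = 0 gives the eigenspace spanned by (0, -5, 5).
With v_3 = 5, v = (0, -5, 5), so v_2 = -5.

-5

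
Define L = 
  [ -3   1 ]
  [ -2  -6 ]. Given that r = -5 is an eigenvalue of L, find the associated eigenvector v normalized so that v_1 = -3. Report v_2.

6

L + 5I = [[2, 1], [-2, -1]].
Solving (L + 5I)v = 0 gives the eigenspace spanned by (-3, 6).
With v_1 = -3, v = (-3, 6), so v_2 = 6.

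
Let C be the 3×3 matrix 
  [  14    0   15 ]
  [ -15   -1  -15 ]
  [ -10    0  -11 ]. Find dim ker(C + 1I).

2

C + 1I = [[15, 0, 15], [-15, 0, -15], [-10, 0, -10]].
This matrix has rank 1, so its null space has dimension 3 − 1 = 2.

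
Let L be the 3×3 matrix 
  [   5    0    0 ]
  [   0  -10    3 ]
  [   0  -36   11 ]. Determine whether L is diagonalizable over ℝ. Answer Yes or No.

Yes

Characteristic polynomial: p(s) = s^3 - 6s^2 + 3s + 10 = (s - 5)(s - 2)(s + 1).
All 3 eigenvalues are distinct, so L is diagonalizable.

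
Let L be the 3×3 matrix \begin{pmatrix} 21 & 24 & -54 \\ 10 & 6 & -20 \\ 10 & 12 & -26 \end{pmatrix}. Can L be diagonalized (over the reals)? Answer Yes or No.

Characteristic polynomial: p(s) = s^3 - s^2 - 36s + 36 = (s - 6)(s - 1)(s + 6).
All 3 eigenvalues are distinct, so L is diagonalizable.

Yes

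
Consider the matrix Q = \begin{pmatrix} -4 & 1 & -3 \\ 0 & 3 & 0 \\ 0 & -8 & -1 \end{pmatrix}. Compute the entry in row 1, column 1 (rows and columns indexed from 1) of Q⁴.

Characteristic polynomial: λ^3 + 2λ^2 - 11λ - 12 = (λ - 3)(λ + 1)(λ + 4), so the eigenvalues are -4, -1, 3.
λ=-4: eigenvector (1, 0, 0).
λ=-1: eigenvector (-1, 0, 1).
λ=3: eigenvector (1, 1, -2).
P = [[1, -1, 1], [0, 0, 1], [0, 1, -2]], D = diag(-4, -1, 3), P⁻¹ = [[1, 1, 1], [0, 2, 1], [0, 1, 0]].
Q⁴ = P·diag(256, 1, 81)·P⁻¹ = [[256, 335, 255], [0, 81, 0], [0, -160, 1]].
The requested entry is 256.

256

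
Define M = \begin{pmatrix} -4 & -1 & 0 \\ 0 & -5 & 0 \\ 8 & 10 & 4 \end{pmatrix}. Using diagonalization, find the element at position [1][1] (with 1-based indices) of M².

Characteristic polynomial: μ^3 + 5μ^2 - 16μ - 80 = (μ - 4)(μ + 4)(μ + 5), so the eigenvalues are -5, -4, 4.
μ=-4: eigenvector (1, 0, -1).
μ=-5: eigenvector (1, 1, -2).
μ=4: eigenvector (0, 0, 1).
P = [[1, 1, 0], [0, 1, 0], [-1, -2, 1]], D = diag(-4, -5, 4), P⁻¹ = [[1, -1, 0], [0, 1, 0], [1, 1, 1]].
M² = P·diag(16, 25, 16)·P⁻¹ = [[16, 9, 0], [0, 25, 0], [0, -18, 16]].
The requested entry is 16.

16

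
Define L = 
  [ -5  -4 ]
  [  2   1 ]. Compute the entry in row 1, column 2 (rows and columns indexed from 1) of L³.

Characteristic polynomial: μ^2 + 4μ + 3 = (μ + 1)(μ + 3), so the eigenvalues are -3, -1.
μ=-1: eigenvector (1, -1).
μ=-3: eigenvector (2, -1).
P = [[1, 2], [-1, -1]], D = diag(-1, -3), P⁻¹ = [[-1, -2], [1, 1]].
L³ = P·diag(-1, -27)·P⁻¹ = [[-53, -52], [26, 25]].
The requested entry is -52.

-52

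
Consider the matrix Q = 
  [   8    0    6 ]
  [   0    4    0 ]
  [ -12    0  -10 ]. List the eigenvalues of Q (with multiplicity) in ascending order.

-4, 2, 4

Characteristic polynomial: p(λ) = λ^3 - 2λ^2 - 16λ + 32 = (λ - 4)(λ - 2)(λ + 4).
Roots (with multiplicity): -4, 2, 4.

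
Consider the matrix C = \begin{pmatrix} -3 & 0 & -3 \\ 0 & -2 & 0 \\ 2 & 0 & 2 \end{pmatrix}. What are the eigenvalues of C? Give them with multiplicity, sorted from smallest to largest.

-2, -1, 0

Characteristic polynomial: p(t) = t^3 + 3t^2 + 2t = t(t + 1)(t + 2).
Roots (with multiplicity): -2, -1, 0.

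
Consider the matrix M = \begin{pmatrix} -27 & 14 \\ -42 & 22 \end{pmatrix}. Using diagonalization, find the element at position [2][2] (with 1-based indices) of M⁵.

23332

Characteristic polynomial: r^2 + 5r - 6 = (r - 1)(r + 6), so the eigenvalues are -6, 1.
r=-6: eigenvector (-2, -3).
r=1: eigenvector (1, 2).
P = [[-2, 1], [-3, 2]], D = diag(-6, 1), P⁻¹ = [[-2, 1], [-3, 2]].
M⁵ = P·diag(-7776, 1)·P⁻¹ = [[-31107, 15554], [-46662, 23332]].
The requested entry is 23332.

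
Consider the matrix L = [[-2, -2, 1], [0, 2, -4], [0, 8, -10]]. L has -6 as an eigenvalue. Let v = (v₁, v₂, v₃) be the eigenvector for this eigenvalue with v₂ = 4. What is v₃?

L + 6I = [[4, -2, 1], [0, 8, -4], [0, 8, -4]].
Solving (L + 6I)v = 0 gives the eigenspace spanned by (0, 4, 8).
With v₂ = 4, v = (0, 4, 8), so v₃ = 8.

8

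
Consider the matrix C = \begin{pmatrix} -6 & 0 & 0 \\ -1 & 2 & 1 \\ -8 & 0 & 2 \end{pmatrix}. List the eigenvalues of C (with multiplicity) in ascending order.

Characteristic polynomial: p(t) = t^3 + 2t^2 - 20t + 24 = (t - 2)^2(t + 6).
Roots (with multiplicity): -6, 2, 2.

-6, 2, 2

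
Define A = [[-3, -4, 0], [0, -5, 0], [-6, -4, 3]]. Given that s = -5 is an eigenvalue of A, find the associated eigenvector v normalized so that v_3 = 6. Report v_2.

3

A + 5I = [[2, -4, 0], [0, 0, 0], [-6, -4, 8]].
Solving (A + 5I)v = 0 gives the eigenspace spanned by (6, 3, 6).
With v_3 = 6, v = (6, 3, 6), so v_2 = 3.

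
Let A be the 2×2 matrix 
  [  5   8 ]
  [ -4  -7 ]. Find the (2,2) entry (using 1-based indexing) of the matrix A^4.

Characteristic polynomial: λ^2 + 2λ - 3 = (λ - 1)(λ + 3), so the eigenvalues are -3, 1.
λ=-3: eigenvector (-1, 1).
λ=1: eigenvector (2, -1).
P = [[-1, 2], [1, -1]], D = diag(-3, 1), P⁻¹ = [[1, 2], [1, 1]].
A⁴ = P·diag(81, 1)·P⁻¹ = [[-79, -160], [80, 161]].
The requested entry is 161.

161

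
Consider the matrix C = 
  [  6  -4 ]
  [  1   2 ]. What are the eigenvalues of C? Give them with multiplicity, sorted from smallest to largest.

4, 4

Characteristic polynomial: p(μ) = μ^2 - 8μ + 16 = (μ - 4)^2.
Roots (with multiplicity): 4, 4.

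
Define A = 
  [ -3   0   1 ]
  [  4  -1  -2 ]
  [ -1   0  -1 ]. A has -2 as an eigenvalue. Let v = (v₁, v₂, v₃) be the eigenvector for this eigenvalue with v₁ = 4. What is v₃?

A + 2I = [[-1, 0, 1], [4, 1, -2], [-1, 0, 1]].
Solving (A + 2I)v = 0 gives the eigenspace spanned by (4, -8, 4).
With v₁ = 4, v = (4, -8, 4), so v₃ = 4.

4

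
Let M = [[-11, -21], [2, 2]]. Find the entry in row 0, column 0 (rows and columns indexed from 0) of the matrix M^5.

Characteristic polynomial: s^2 + 9s + 20 = (s + 4)(s + 5), so the eigenvalues are -5, -4.
s=-5: eigenvector (7, -2).
s=-4: eigenvector (-3, 1).
P = [[7, -3], [-2, 1]], D = diag(-5, -4), P⁻¹ = [[1, 3], [2, 7]].
M⁵ = P·diag(-3125, -1024)·P⁻¹ = [[-15731, -44121], [4202, 11582]].
The requested entry is -15731.

-15731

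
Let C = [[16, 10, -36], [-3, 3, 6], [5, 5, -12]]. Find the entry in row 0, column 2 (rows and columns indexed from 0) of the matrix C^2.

Characteristic polynomial: t^3 - 7t^2 + 36 = (t - 6)(t - 3)(t + 2), so the eigenvalues are -2, 3, 6.
t=-2: eigenvector (2, 0, 1).
t=3: eigenvector (2, 1, 1).
t=6: eigenvector (1, -1, 0).
P = [[2, 2, 1], [0, 1, -1], [1, 1, 0]], D = diag(-2, 3, 6), P⁻¹ = [[-1, -1, 3], [1, 1, -2], [1, 0, -2]].
C² = P·diag(4, 9, 36)·P⁻¹ = [[46, 10, -84], [-27, 9, 54], [5, 5, -6]].
The requested entry is -84.

-84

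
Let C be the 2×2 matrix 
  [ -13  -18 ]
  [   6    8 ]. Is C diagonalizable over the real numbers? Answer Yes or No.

Yes

Characteristic polynomial: p(r) = r^2 + 5r + 4 = (r + 1)(r + 4).
All 2 eigenvalues are distinct, so C is diagonalizable.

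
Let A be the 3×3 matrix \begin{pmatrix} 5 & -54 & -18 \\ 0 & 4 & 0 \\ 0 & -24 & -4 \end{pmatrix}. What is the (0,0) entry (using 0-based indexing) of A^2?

Characteristic polynomial: r^3 - 5r^2 - 16r + 80 = (r - 5)(r - 4)(r + 4), so the eigenvalues are -4, 4, 5.
r=5: eigenvector (1, 0, 0).
r=4: eigenvector (0, 1, -3).
r=-4: eigenvector (2, 0, 1).
P = [[1, 0, 2], [0, 1, 0], [0, -3, 1]], D = diag(5, 4, -4), P⁻¹ = [[1, -6, -2], [0, 1, 0], [0, 3, 1]].
A² = P·diag(25, 16, 16)·P⁻¹ = [[25, -54, -18], [0, 16, 0], [0, 0, 16]].
The requested entry is 25.

25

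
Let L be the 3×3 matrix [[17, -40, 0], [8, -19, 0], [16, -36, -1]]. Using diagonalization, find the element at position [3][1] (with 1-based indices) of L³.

Characteristic polynomial: λ^3 + 3λ^2 - λ - 3 = (λ - 1)(λ + 1)(λ + 3), so the eigenvalues are -3, -1, 1.
λ=1: eigenvector (5, 2, 4).
λ=-3: eigenvector (2, 1, 2).
λ=-1: eigenvector (0, 0, 1).
P = [[5, 2, 0], [2, 1, 0], [4, 2, 1]], D = diag(1, -3, -1), P⁻¹ = [[1, -2, 0], [-2, 5, 0], [0, -2, 1]].
L³ = P·diag(1, -27, -1)·P⁻¹ = [[113, -280, 0], [56, -139, 0], [112, -276, -1]].
The requested entry is 112.

112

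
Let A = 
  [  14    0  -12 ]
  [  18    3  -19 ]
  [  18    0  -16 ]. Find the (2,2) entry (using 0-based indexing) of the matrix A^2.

40

Characteristic polynomial: t^3 - t^2 - 14t + 24 = (t - 3)(t - 2)(t + 4), so the eigenvalues are -4, 2, 3.
t=2: eigenvector (1, 1, 1).
t=3: eigenvector (0, 1, 0).
t=-4: eigenvector (2, 3, 3).
P = [[1, 0, 2], [1, 1, 3], [1, 0, 3]], D = diag(2, 3, -4), P⁻¹ = [[3, 0, -2], [0, 1, -1], [-1, 0, 1]].
A² = P·diag(4, 9, 16)·P⁻¹ = [[-20, 0, 24], [-36, 9, 31], [-36, 0, 40]].
The requested entry is 40.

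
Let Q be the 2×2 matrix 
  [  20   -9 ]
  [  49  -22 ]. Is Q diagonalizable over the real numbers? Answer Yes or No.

Characteristic polynomial: p(t) = t^2 + 2t + 1 = (t + 1)^2.
t = -1 has algebraic multiplicity 2; rank(Q + 1I) = 1, so geometric multiplicity = 1.
Geometric multiplicity < algebraic multiplicity, so Q is not diagonalizable.

No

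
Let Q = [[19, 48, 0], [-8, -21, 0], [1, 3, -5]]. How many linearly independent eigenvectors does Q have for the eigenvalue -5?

1

Q + 5I = [[24, 48, 0], [-8, -16, 0], [1, 3, 0]].
This matrix has rank 2, so its null space has dimension 3 − 2 = 1.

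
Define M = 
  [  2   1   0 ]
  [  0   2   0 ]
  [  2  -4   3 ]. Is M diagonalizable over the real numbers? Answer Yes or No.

Characteristic polynomial: p(λ) = λ^3 - 7λ^2 + 16λ - 12 = (λ - 3)(λ - 2)^2.
λ = 2 has algebraic multiplicity 2; rank(M − 2I) = 2, so geometric multiplicity = 1.
Geometric multiplicity < algebraic multiplicity, so M is not diagonalizable.

No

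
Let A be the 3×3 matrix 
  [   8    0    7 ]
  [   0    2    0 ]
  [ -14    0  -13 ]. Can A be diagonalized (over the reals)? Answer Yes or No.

Yes

Characteristic polynomial: p(r) = r^3 + 3r^2 - 16r + 12 = (r - 2)(r - 1)(r + 6).
All 3 eigenvalues are distinct, so A is diagonalizable.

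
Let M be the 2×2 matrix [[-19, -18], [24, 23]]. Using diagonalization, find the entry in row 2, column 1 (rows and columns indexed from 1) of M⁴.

2496

Characteristic polynomial: s^2 - 4s - 5 = (s - 5)(s + 1), so the eigenvalues are -1, 5.
s=5: eigenvector (-3, 4).
s=-1: eigenvector (1, -1).
P = [[-3, 1], [4, -1]], D = diag(5, -1), P⁻¹ = [[1, 1], [4, 3]].
M⁴ = P·diag(625, 1)·P⁻¹ = [[-1871, -1872], [2496, 2497]].
The requested entry is 2496.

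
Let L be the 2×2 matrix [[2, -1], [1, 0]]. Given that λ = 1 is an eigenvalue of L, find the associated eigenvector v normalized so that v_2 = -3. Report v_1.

-3

L − 1I = [[1, -1], [1, -1]].
Solving (L − 1I)v = 0 gives the eigenspace spanned by (-3, -3).
With v_2 = -3, v = (-3, -3), so v_1 = -3.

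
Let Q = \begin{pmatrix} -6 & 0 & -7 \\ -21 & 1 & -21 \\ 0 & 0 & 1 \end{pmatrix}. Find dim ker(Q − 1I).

2

Q − 1I = [[-7, 0, -7], [-21, 0, -21], [0, 0, 0]].
This matrix has rank 1, so its null space has dimension 3 − 1 = 2.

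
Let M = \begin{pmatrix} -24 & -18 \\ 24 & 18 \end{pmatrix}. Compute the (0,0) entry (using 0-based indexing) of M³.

-864

Characteristic polynomial: s^2 + 6s = s(s + 6), so the eigenvalues are -6, 0.
s=0: eigenvector (3, -4).
s=-6: eigenvector (1, -1).
P = [[3, 1], [-4, -1]], D = diag(0, -6), P⁻¹ = [[-1, -1], [4, 3]].
M³ = P·diag(0, -216)·P⁻¹ = [[-864, -648], [864, 648]].
The requested entry is -864.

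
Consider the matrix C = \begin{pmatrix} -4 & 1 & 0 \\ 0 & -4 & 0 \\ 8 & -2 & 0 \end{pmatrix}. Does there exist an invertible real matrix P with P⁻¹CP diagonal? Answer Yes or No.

No

Characteristic polynomial: p(r) = r^3 + 8r^2 + 16r = r(r + 4)^2.
r = -4 has algebraic multiplicity 2; rank(C + 4I) = 2, so geometric multiplicity = 1.
Geometric multiplicity < algebraic multiplicity, so C is not diagonalizable.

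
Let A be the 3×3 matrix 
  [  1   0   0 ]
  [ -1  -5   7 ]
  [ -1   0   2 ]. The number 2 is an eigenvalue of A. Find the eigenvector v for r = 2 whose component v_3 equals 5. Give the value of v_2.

A − 2I = [[-1, 0, 0], [-1, -7, 7], [-1, 0, 0]].
Solving (A − 2I)v = 0 gives the eigenspace spanned by (0, 5, 5).
With v_3 = 5, v = (0, 5, 5), so v_2 = 5.

5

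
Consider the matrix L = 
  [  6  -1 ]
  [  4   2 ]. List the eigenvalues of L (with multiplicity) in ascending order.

Characteristic polynomial: p(s) = s^2 - 8s + 16 = (s - 4)^2.
Roots (with multiplicity): 4, 4.

4, 4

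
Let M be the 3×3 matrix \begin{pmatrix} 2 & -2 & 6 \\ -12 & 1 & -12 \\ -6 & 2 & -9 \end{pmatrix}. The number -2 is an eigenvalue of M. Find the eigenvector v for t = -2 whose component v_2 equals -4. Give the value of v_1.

1

M + 2I = [[4, -2, 6], [-12, 3, -12], [-6, 2, -7]].
Solving (M + 2I)v = 0 gives the eigenspace spanned by (1, -4, -2).
With v_2 = -4, v = (1, -4, -2), so v_1 = 1.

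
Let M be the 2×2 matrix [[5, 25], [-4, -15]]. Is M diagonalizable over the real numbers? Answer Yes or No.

Characteristic polynomial: p(μ) = μ^2 + 10μ + 25 = (μ + 5)^2.
μ = -5 has algebraic multiplicity 2; rank(M + 5I) = 1, so geometric multiplicity = 1.
Geometric multiplicity < algebraic multiplicity, so M is not diagonalizable.

No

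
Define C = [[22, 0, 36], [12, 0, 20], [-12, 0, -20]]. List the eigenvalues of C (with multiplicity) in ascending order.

Characteristic polynomial: p(s) = s^3 - 2s^2 - 8s = s(s - 4)(s + 2).
Roots (with multiplicity): -2, 0, 4.

-2, 0, 4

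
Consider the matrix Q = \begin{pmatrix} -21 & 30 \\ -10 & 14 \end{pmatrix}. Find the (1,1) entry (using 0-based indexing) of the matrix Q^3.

Characteristic polynomial: r^2 + 7r + 6 = (r + 1)(r + 6), so the eigenvalues are -6, -1.
r=-6: eigenvector (-2, -1).
r=-1: eigenvector (-3, -2).
P = [[-2, -3], [-1, -2]], D = diag(-6, -1), P⁻¹ = [[-2, 3], [1, -2]].
Q³ = P·diag(-216, -1)·P⁻¹ = [[-861, 1290], [-430, 644]].
The requested entry is 644.

644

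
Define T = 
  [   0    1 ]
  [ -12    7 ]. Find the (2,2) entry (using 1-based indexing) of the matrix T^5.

3367

Characteristic polynomial: s^2 - 7s + 12 = (s - 4)(s - 3), so the eigenvalues are 3, 4.
s=4: eigenvector (1, 4).
s=3: eigenvector (1, 3).
P = [[1, 1], [4, 3]], D = diag(4, 3), P⁻¹ = [[-3, 1], [4, -1]].
T⁵ = P·diag(1024, 243)·P⁻¹ = [[-2100, 781], [-9372, 3367]].
The requested entry is 3367.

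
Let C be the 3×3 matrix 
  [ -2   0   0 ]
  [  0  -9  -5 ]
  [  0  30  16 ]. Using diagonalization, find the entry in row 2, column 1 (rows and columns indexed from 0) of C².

210

Characteristic polynomial: t^3 - 5t^2 - 8t + 12 = (t - 6)(t - 1)(t + 2), so the eigenvalues are -2, 1, 6.
t=-2: eigenvector (1, 0, 0).
t=1: eigenvector (0, 1, -2).
t=6: eigenvector (0, -1, 3).
P = [[1, 0, 0], [0, 1, -1], [0, -2, 3]], D = diag(-2, 1, 6), P⁻¹ = [[1, 0, 0], [0, 3, 1], [0, 2, 1]].
C² = P·diag(4, 1, 36)·P⁻¹ = [[4, 0, 0], [0, -69, -35], [0, 210, 106]].
The requested entry is 210.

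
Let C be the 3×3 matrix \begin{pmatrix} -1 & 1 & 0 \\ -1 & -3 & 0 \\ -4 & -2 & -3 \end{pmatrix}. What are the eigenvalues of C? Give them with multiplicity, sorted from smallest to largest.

Characteristic polynomial: p(s) = s^3 + 7s^2 + 16s + 12 = (s + 2)^2(s + 3).
Roots (with multiplicity): -3, -2, -2.

-3, -2, -2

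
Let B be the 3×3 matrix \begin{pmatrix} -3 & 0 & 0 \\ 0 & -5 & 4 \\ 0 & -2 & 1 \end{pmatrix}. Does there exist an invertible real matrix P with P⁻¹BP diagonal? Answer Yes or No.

Yes

Characteristic polynomial: p(r) = r^3 + 7r^2 + 15r + 9 = (r + 1)(r + 3)^2.
r = -3 has algebraic multiplicity 2; rank(B + 3I) = 1, so geometric multiplicity = 2.
Every eigenvalue has geometric = algebraic multiplicity, so B is diagonalizable.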